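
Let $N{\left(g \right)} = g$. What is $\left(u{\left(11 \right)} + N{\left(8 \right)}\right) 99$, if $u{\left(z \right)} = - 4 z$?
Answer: $-3564$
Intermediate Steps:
$\left(u{\left(11 \right)} + N{\left(8 \right)}\right) 99 = \left(\left(-4\right) 11 + 8\right) 99 = \left(-44 + 8\right) 99 = \left(-36\right) 99 = -3564$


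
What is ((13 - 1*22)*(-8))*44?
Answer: 3168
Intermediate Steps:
((13 - 1*22)*(-8))*44 = ((13 - 22)*(-8))*44 = -9*(-8)*44 = 72*44 = 3168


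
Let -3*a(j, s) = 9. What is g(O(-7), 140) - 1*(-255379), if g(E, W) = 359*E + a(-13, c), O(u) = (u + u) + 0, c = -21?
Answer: 250350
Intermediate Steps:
a(j, s) = -3 (a(j, s) = -1/3*9 = -3)
O(u) = 2*u (O(u) = 2*u + 0 = 2*u)
g(E, W) = -3 + 359*E (g(E, W) = 359*E - 3 = -3 + 359*E)
g(O(-7), 140) - 1*(-255379) = (-3 + 359*(2*(-7))) - 1*(-255379) = (-3 + 359*(-14)) + 255379 = (-3 - 5026) + 255379 = -5029 + 255379 = 250350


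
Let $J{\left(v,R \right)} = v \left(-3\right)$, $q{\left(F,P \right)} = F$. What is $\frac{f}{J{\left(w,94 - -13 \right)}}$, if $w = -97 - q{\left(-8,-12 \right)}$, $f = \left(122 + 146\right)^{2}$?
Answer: $\frac{71824}{267} \approx 269.0$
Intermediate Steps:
$f = 71824$ ($f = 268^{2} = 71824$)
$w = -89$ ($w = -97 - -8 = -97 + 8 = -89$)
$J{\left(v,R \right)} = - 3 v$
$\frac{f}{J{\left(w,94 - -13 \right)}} = \frac{71824}{\left(-3\right) \left(-89\right)} = \frac{71824}{267}$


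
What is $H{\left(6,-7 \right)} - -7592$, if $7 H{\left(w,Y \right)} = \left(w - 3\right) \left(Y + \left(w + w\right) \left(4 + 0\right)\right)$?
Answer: $\frac{53267}{7} \approx 7609.6$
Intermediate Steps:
$H{\left(w,Y \right)} = \frac{\left(-3 + w\right) \left(Y + 8 w\right)}{7}$ ($H{\left(w,Y \right)} = \frac{\left(w - 3\right) \left(Y + \left(w + w\right) \left(4 + 0\right)\right)}{7} = \frac{\left(-3 + w\right) \left(Y + 2 w 4\right)}{7} = \frac{\left(-3 + w\right) \left(Y + 8 w\right)}{7}$)
$H{\left(6,-7 \right)} - -7592 = \left(\left(- \frac{24}{7}\right) 6 - -3 + \frac{8 \cdot 6^{2}}{7} + \frac{1}{7} \left(-7\right) 6\right) - -7592 = \left(- \frac{144}{7} + 3 + \frac{8}{7} \cdot 36 - 6\right) + 7592 = \left(- \frac{144}{7} + 3 + \frac{288}{7} - 6\right) + 7592 = \frac{123}{7} + 7592 = \frac{53267}{7}$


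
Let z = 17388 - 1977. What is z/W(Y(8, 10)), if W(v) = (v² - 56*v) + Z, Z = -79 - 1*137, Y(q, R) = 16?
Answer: -15411/856 ≈ -18.004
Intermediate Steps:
Z = -216 (Z = -79 - 137 = -216)
z = 15411
W(v) = -216 + v² - 56*v (W(v) = (v² - 56*v) - 216 = -216 + v² - 56*v)
z/W(Y(8, 10)) = 15411/(-216 + 16² - 56*16) = 15411/(-216 + 256 - 896) = 15411/(-856) = 15411*(-1/856) = -15411/856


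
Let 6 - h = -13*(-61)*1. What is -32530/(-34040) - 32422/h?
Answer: 112924599/2678948 ≈ 42.153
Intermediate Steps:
h = -787 (h = 6 - (-13*(-61)) = 6 - 793 = -787)
-32530/(-34040) - 32422/h = -32530/(-34040) - 32422/(-787) = -32530*(-1/34040) - 32422*(-1/787) = 3253/3404 + 32422/787 = 112924599/2678948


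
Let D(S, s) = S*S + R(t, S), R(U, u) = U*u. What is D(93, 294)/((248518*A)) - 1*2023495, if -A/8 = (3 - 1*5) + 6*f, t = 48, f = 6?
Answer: -136781981084633/67596896 ≈ -2.0235e+6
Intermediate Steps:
D(S, s) = S² + 48*S (D(S, s) = S*S + 48*S = S² + 48*S)
A = -272 (A = -8*((3 - 1*5) + 6*6) = -8*((3 - 5) + 36) = -8*(-2 + 36) = -8*34 = -272)
D(93, 294)/((248518*A)) - 1*2023495 = (93*(48 + 93))/((248518*(-272))) - 1*2023495 = (93*141)/(-67596896) - 2023495 = 13113*(-1/67596896) - 2023495 = -13113/67596896 - 2023495 = -136781981084633/67596896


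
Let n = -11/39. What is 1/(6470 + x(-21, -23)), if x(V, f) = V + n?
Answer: 39/251500 ≈ 0.00015507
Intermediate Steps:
n = -11/39 (n = -11*1/39 = -11/39 ≈ -0.28205)
x(V, f) = -11/39 + V (x(V, f) = V - 11/39 = -11/39 + V)
1/(6470 + x(-21, -23)) = 1/(6470 + (-11/39 - 21)) = 1/(6470 - 830/39) = 1/(251500/39) = 39/251500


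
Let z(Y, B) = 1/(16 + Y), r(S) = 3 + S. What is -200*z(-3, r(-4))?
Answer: -200/13 ≈ -15.385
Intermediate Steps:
-200*z(-3, r(-4)) = -200/(16 - 3) = -200/13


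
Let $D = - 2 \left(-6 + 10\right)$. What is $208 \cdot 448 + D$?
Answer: $93176$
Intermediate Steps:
$D = -8$ ($D = \left(-2\right) 4 = -8$)
$208 \cdot 448 + D = 208 \cdot 448 - 8 = 93184 - 8 = 93176$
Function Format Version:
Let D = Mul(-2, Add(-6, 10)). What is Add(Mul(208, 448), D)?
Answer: 93176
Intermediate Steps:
D = -8 (D = Mul(-2, 4) = -8)
Add(Mul(208, 448), D) = Add(Mul(208, 448), -8) = Add(93184, -8) = 93176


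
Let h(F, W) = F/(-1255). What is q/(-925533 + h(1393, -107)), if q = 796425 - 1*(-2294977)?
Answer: -1939854755/580772654 ≈ -3.3401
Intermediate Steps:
h(F, W) = -F/1255 (h(F, W) = F*(-1/1255) = -F/1255)
q = 3091402 (q = 796425 + 2294977 = 3091402)
q/(-925533 + h(1393, -107)) = 3091402/(-925533 - 1/1255*1393) = 3091402/(-925533 - 1393/1255) = 3091402/(-1161545308/1255) = 3091402*(-1255/1161545308) = -1939854755/580772654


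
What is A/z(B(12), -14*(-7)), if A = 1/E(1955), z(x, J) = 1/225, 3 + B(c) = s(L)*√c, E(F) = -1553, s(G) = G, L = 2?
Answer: -225/1553 ≈ -0.14488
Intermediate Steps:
B(c) = -3 + 2*√c
z(x, J) = 1/225
A = -1/1553 (A = 1/(-1553) = -1/1553 ≈ -0.00064391)
A/z(B(12), -14*(-7)) = -1/(1553*1/225) = -1/1553*225 = -225/1553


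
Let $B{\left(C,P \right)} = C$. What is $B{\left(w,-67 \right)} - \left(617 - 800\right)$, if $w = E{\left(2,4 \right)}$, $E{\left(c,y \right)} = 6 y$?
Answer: $207$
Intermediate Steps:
$w = 24$ ($w = 6 \cdot 4 = 24$)
$B{\left(w,-67 \right)} - \left(617 - 800\right) = 24 - \left(617 - 800\right) = 24 - -183 = 24 + 183 = 207$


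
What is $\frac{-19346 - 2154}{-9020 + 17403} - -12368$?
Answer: $\frac{103659444}{8383} \approx 12365.0$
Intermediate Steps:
$\frac{-19346 - 2154}{-9020 + 17403} - -12368 = - \frac{21500}{8383} + 12368 = \frac{103659444}{8383}$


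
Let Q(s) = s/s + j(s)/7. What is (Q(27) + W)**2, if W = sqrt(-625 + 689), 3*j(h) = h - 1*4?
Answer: 44944/441 ≈ 101.91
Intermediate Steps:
j(h) = -4/3 + h/3 (j(h) = (h - 1*4)/3 = (h - 4)/3 = (-4 + h)/3 = -4/3 + h/3)
W = 8 (W = sqrt(64) = 8)
Q(s) = 17/21 + s/21 (Q(s) = s/s + (-4/3 + s/3)/7 = 1 + (-4/3 + s/3)*(1/7) = 1 + (-4/21 + s/21) = 17/21 + s/21)
(Q(27) + W)**2 = ((17/21 + (1/21)*27) + 8)**2 = ((17/21 + 9/7) + 8)**2 = (44/21 + 8)**2 = (212/21)**2 = 44944/441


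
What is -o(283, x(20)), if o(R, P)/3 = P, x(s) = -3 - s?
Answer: 69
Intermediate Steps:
o(R, P) = 3*P
-o(283, x(20)) = -3*(-3 - 1*20) = -3*(-3 - 20) = -3*(-23) = -1*(-69) = 69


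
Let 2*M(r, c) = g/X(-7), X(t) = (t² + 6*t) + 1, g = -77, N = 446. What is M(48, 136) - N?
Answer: -7213/16 ≈ -450.81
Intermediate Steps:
X(t) = 1 + t² + 6*t
M(r, c) = -77/16 (M(r, c) = (-77/(1 + (-7)² + 6*(-7)))/2 = (-77/(1 + 49 - 42))/2 = (-77/8)/2 = (-77*⅛)/2 = (½)*(-77/8) = -77/16)
M(48, 136) - N = -77/16 - 1*446 = -77/16 - 446 = -7213/16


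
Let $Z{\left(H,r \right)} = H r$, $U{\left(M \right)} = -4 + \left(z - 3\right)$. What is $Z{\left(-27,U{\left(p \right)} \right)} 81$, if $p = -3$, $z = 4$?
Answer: $6561$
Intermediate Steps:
$U{\left(M \right)} = -3$ ($U{\left(M \right)} = -4 + \left(4 - 3\right) = -4 + 1 = -3$)
$Z{\left(-27,U{\left(p \right)} \right)} 81 = \left(-27\right) \left(-3\right) 81 = 81 \cdot 81 = 6561$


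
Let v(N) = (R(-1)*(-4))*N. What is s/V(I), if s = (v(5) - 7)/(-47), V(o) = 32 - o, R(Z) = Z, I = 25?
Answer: -13/329 ≈ -0.039514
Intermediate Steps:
v(N) = 4*N (v(N) = (-1*(-4))*N = 4*N)
s = -13/47 (s = (4*5 - 7)/(-47) = (20 - 7)*(-1/47) = 13*(-1/47) = -13/47 ≈ -0.27660)
s/V(I) = -13/(47*(32 - 1*25)) = -13/(47*(32 - 25)) = -13/47/7 = -13/47*⅐ = -13/329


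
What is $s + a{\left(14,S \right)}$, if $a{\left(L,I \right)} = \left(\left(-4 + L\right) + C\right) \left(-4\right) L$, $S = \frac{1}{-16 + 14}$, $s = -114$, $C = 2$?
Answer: $-786$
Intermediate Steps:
$S = - \frac{1}{2}$ ($S = \frac{1}{-2} = - \frac{1}{2} \approx -0.5$)
$a{\left(L,I \right)} = L \left(8 - 4 L\right)$ ($a{\left(L,I \right)} = \left(\left(-4 + L\right) + 2\right) \left(-4\right) L = \left(-2 + L\right) \left(-4\right) L = \left(8 - 4 L\right) L = L \left(8 - 4 L\right)$)
$s + a{\left(14,S \right)} = -114 + 4 \cdot 14 \left(2 - 14\right) = -114 + 4 \cdot 14 \left(-12\right) = -114 - 672 = -786$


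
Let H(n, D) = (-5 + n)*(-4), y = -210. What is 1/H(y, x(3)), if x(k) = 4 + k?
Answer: 1/860 ≈ 0.0011628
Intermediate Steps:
H(n, D) = 20 - 4*n
1/H(y, x(3)) = 1/(20 - 4*(-210)) = 1/(20 + 840) = 1/860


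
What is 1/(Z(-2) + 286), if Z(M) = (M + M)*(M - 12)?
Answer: 1/342 ≈ 0.0029240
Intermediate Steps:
Z(M) = 2*M*(-12 + M) (Z(M) = (2*M)*(-12 + M) = 2*M*(-12 + M))
1/(Z(-2) + 286) = 1/(2*(-2)*(-12 - 2) + 286) = 1/(2*(-2)*(-14) + 286) = 1/(56 + 286) = 1/342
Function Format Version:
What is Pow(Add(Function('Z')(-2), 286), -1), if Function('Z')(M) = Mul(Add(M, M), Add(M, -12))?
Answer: Rational(1, 342) ≈ 0.0029240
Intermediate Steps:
Function('Z')(M) = Mul(2, M, Add(-12, M)) (Function('Z')(M) = Mul(Mul(2, M), Add(-12, M)) = Mul(2, M, Add(-12, M)))
Pow(Add(Function('Z')(-2), 286), -1) = Pow(Add(Mul(2, -2, Add(-12, -2)), 286), -1) = Pow(Add(Mul(2, -2, -14), 286), -1) = Pow(Add(56, 286), -1) = Pow(342, -1) = Rational(1, 342)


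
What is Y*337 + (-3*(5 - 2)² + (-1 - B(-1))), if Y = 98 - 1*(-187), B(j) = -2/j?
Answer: 96015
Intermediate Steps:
Y = 285 (Y = 98 + 187 = 285)
Y*337 + (-3*(5 - 2)² + (-1 - B(-1))) = 285*337 + (-3*(5 - 2)² + (-1 - (-2)/(-1))) = 96045 + (-3*3² + (-1 - (-2)*(-1))) = 96045 + (-3*9 + (-1 - 1*2)) = 96045 + (-27 + (-1 - 2)) = 96045 + (-27 - 3) = 96045 - 30 = 96015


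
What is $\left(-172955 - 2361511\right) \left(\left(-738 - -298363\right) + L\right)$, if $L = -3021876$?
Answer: $6904521534966$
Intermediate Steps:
$\left(-172955 - 2361511\right) \left(\left(-738 - -298363\right) + L\right) = \left(-172955 - 2361511\right) \left(\left(-738 - -298363\right) - 3021876\right) = - 2534466 \left(\left(-738 + 298363\right) - 3021876\right) = - 2534466 \left(297625 - 3021876\right) = \left(-2534466\right) \left(-2724251\right) = 6904521534966$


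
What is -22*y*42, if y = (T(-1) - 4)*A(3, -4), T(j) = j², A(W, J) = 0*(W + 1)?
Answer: 0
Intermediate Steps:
A(W, J) = 0 (A(W, J) = 0*(1 + W) = 0)
y = 0 (y = ((-1)² - 4)*0 = (1 - 4)*0 = -3*0 = 0)
-22*y*42 = -22*0*42 = 0*42 = 0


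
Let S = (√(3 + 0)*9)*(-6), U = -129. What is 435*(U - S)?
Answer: -56115 + 23490*√3 ≈ -15429.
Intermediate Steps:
S = -54*√3 (S = (√3*9)*(-6) = (9*√3)*(-6) = -54*√3 ≈ -93.531)
435*(U - S) = 435*(-129 - (-54)*√3) = 435*(-129 + 54*√3) = -56115 + 23490*√3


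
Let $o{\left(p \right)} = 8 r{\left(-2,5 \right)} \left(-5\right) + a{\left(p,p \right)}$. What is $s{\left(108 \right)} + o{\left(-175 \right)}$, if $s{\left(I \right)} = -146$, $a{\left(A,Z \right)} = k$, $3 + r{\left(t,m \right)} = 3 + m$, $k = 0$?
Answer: $-346$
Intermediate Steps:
$r{\left(t,m \right)} = m$ ($r{\left(t,m \right)} = -3 + \left(3 + m\right) = m$)
$a{\left(A,Z \right)} = 0$
$o{\left(p \right)} = -200$ ($o{\left(p \right)} = 8 \cdot 5 \left(-5\right) + 0 = 8 \left(-25\right) + 0 = -200 + 0 = -200$)
$s{\left(108 \right)} + o{\left(-175 \right)} = -146 - 200 = -346$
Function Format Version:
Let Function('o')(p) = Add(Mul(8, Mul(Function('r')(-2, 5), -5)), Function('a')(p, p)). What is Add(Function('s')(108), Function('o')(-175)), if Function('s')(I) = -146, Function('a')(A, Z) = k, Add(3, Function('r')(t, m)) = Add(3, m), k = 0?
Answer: -346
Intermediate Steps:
Function('r')(t, m) = m (Function('r')(t, m) = Add(-3, Add(3, m)) = m)
Function('a')(A, Z) = 0
Function('o')(p) = -200 (Function('o')(p) = Add(Mul(8, Mul(5, -5)), 0) = Add(Mul(8, -25), 0) = Add(-200, 0) = -200)
Add(Function('s')(108), Function('o')(-175)) = Add(-146, -200) = -346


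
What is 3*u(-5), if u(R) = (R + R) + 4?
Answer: -18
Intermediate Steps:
u(R) = 4 + 2*R (u(R) = 2*R + 4 = 4 + 2*R)
3*u(-5) = 3*(4 + 2*(-5)) = 3*(4 - 10) = 3*(-6) = -18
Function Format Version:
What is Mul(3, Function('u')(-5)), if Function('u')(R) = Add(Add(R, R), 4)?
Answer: -18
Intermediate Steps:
Function('u')(R) = Add(4, Mul(2, R)) (Function('u')(R) = Add(Mul(2, R), 4) = Add(4, Mul(2, R)))
Mul(3, Function('u')(-5)) = Mul(3, Add(4, Mul(2, -5))) = Mul(3, Add(4, -10)) = Mul(3, -6) = -18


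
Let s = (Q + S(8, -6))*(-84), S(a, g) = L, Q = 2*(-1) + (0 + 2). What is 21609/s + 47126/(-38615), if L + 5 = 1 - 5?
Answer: 12679433/463380 ≈ 27.363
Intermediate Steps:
Q = 0 (Q = -2 + 2 = 0)
L = -9 (L = -5 + (1 - 5) = -5 - 4 = -9)
S(a, g) = -9
s = 756 (s = (0 - 9)*(-84) = -9*(-84) = 756)
21609/s + 47126/(-38615) = 21609/756 + 47126/(-38615) = 21609*(1/756) + 47126*(-1/38615) = 343/12 - 47126/38615 = 12679433/463380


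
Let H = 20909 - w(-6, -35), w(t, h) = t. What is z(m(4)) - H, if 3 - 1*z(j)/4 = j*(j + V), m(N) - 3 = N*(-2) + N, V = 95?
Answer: -20527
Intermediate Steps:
m(N) = 3 - N (m(N) = 3 + (N*(-2) + N) = 3 + (-2*N + N) = 3 - N)
H = 20915 (H = 20909 - 1*(-6) = 20909 + 6 = 20915)
z(j) = 12 - 4*j*(95 + j) (z(j) = 12 - 4*j*(j + 95) = 12 - 4*j*(95 + j))
z(m(4)) - H = (12 - 380*(3 - 1*4) - 4*(3 - 1*4)²) - 1*20915 = (12 - 380*(3 - 4) - 4*(3 - 4)²) - 20915 = (12 - 380*(-1) - 4*(-1)²) - 20915 = (12 + 380 - 4*1) - 20915 = (12 + 380 - 4) - 20915 = 388 - 20915 = -20527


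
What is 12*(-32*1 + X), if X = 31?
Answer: -12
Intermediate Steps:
12*(-32*1 + X) = 12*(-32*1 + 31) = 12*(-32 + 31) = 12*(-1) = -12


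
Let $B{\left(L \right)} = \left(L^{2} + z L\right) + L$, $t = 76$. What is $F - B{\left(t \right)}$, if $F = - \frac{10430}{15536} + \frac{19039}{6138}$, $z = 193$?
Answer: $- \frac{489138693199}{23839992} \approx -20518.0$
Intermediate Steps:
$B{\left(L \right)} = L^{2} + 194 L$ ($B{\left(L \right)} = \left(L^{2} + 193 L\right) + L = L^{2} + 194 L$)
$F = \frac{57942641}{23839992}$ ($F = \left(-10430\right) \frac{1}{15536} + 19039 \cdot \frac{1}{6138} = - \frac{5215}{7768} + \frac{19039}{6138} = \frac{57942641}{23839992} \approx 2.4305$)
$F - B{\left(t \right)} = \frac{57942641}{23839992} - 76 \left(194 + 76\right) = \frac{57942641}{23839992} - 76 \cdot 270 = \frac{57942641}{23839992} - 20520 = - \frac{489138693199}{23839992}$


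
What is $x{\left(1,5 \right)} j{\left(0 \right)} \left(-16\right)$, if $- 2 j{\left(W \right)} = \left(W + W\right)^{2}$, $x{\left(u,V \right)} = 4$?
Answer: $0$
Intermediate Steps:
$j{\left(W \right)} = - 2 W^{2}$ ($j{\left(W \right)} = - \frac{\left(W + W\right)^{2}}{2} = - \frac{\left(2 W\right)^{2}}{2} = - \frac{4 W^{2}}{2} = - 2 W^{2}$)
$x{\left(1,5 \right)} j{\left(0 \right)} \left(-16\right) = 4 \left(- 2 \cdot 0^{2}\right) \left(-16\right) = 4 \left(\left(-2\right) 0\right) \left(-16\right) = 4 \cdot 0 \left(-16\right) = 0 \left(-16\right) = 0$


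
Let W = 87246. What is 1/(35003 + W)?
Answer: 1/122249 ≈ 8.1800e-6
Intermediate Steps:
1/(35003 + W) = 1/(35003 + 87246) = 1/122249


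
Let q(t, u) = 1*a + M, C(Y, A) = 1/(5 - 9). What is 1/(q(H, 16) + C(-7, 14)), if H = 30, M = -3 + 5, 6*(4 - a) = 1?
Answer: 12/67 ≈ 0.17910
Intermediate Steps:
a = 23/6 (a = 4 - ⅙*1 = 4 - ⅙ = 23/6 ≈ 3.8333)
M = 2
C(Y, A) = -¼ (C(Y, A) = 1/(-4) = -¼)
q(t, u) = 35/6 (q(t, u) = 1*(23/6) + 2 = 23/6 + 2 = 35/6)
1/(q(H, 16) + C(-7, 14)) = 1/(35/6 - ¼) = 1/(67/12) = 12/67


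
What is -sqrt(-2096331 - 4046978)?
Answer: -I*sqrt(6143309) ≈ -2478.6*I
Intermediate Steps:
-sqrt(-2096331 - 4046978) = -sqrt(-6143309) = -I*sqrt(6143309)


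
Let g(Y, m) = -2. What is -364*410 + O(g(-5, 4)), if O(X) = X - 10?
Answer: -149252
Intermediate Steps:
O(X) = -10 + X
-364*410 + O(g(-5, 4)) = -364*410 + (-10 - 2) = -149240 - 12 = -149252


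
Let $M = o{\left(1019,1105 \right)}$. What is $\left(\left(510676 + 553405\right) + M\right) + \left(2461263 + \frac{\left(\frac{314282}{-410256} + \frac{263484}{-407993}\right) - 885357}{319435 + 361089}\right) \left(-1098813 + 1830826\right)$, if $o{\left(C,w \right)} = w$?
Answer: $\frac{102611951618062412920849473871}{56953589883686496} \approx 1.8017 \cdot 10^{12}$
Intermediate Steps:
$M = 1105$
$\left(\left(510676 + 553405\right) + M\right) + \left(2461263 + \frac{\left(\frac{314282}{-410256} + \frac{263484}{-407993}\right) - 885357}{319435 + 361089}\right) \left(-1098813 + 1830826\right) = \left(\left(510676 + 553405\right) + 1105\right) + \left(2461263 + \frac{\left(\frac{314282}{-410256} + \frac{263484}{-407993}\right) - 885357}{319435 + 361089}\right) \left(-1098813 + 1830826\right) = \left(1064081 + 1105\right) + \left(2461263 + \frac{\left(314282 \left(- \frac{1}{410256}\right) + 263484 \left(- \frac{1}{407993}\right)\right) - 885357}{680524}\right) 732013 = 1065186 + \left(2461263 + \left(\left(- \frac{157141}{205128} - \frac{263484}{407993}\right) - 885357\right) \frac{1}{680524}\right) 732013 = 1065186 + \left(2461263 + \left(- \frac{118160373965}{83690788104} - 885357\right) \frac{1}{680524}\right) 732013 = 1065186 + \left(2461263 - \frac{74096343243767093}{56953589883686496}\right) 732013 = 1065186 + \frac{140177689401548632437355}{56953589883686496} \cdot 732013 = 1065186 + \frac{102611890951895819076365545615}{56953589883686496} = \frac{102611951618062412920849473871}{56953589883686496}$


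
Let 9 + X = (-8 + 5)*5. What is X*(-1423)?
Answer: 34152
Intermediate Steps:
X = -24 (X = -9 + (-8 + 5)*5 = -9 - 3*5 = -9 - 15 = -24)
X*(-1423) = -24*(-1423) = 34152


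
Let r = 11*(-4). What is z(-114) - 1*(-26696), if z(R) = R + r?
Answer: 26538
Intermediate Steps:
r = -44
z(R) = -44 + R (z(R) = R - 44 = -44 + R)
z(-114) - 1*(-26696) = (-44 - 114) - 1*(-26696) = -158 + 26696 = 26538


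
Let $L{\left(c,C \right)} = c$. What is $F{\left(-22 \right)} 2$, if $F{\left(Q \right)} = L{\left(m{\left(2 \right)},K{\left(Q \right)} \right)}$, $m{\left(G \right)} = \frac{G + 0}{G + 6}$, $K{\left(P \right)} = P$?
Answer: $\frac{1}{2} \approx 0.5$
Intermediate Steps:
$m{\left(G \right)} = \frac{G}{6 + G}$
$F{\left(Q \right)} = \frac{1}{4}$ ($F{\left(Q \right)} = \frac{2}{6 + 2} = \frac{2}{8} = 2 \cdot \frac{1}{8} = \frac{1}{4}$)
$F{\left(-22 \right)} 2 = \frac{1}{4} \cdot 2 = \frac{1}{2}$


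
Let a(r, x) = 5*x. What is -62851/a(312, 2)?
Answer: -62851/10 ≈ -6285.1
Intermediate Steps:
-62851/a(312, 2) = -62851/(5*2) = -62851/10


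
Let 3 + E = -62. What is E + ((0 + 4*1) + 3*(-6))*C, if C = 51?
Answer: -779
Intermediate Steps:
E = -65 (E = -3 - 62 = -65)
E + ((0 + 4*1) + 3*(-6))*C = -65 + ((0 + 4*1) + 3*(-6))*51 = -65 + ((0 + 4) - 18)*51 = -65 + (4 - 18)*51 = -65 - 14*51 = -65 - 714 = -779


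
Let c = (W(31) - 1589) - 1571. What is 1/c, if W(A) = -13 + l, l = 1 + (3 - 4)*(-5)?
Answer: -1/3167 ≈ -0.00031576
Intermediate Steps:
l = 6 (l = 1 - 1*(-5) = 1 + 5 = 6)
W(A) = -7 (W(A) = -13 + 6 = -7)
c = -3167 (c = (-7 - 1589) - 1571 = -1596 - 1571 = -3167)
1/c = 1/(-3167) = -1/3167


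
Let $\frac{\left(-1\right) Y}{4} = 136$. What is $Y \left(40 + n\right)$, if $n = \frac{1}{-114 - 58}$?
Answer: $- \frac{935544}{43} \approx -21757.0$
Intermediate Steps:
$Y = -544$ ($Y = \left(-4\right) 136 = -544$)
$n = - \frac{1}{172}$ ($n = \frac{1}{-172} = - \frac{1}{172} \approx -0.005814$)
$Y \left(40 + n\right) = - 544 \left(40 - \frac{1}{172}\right) = \left(-544\right) \frac{6879}{172} = - \frac{935544}{43}$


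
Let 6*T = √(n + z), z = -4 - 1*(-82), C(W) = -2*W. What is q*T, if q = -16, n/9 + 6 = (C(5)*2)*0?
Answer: -16*√6/3 ≈ -13.064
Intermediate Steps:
n = -54 (n = -54 + 9*((-2*5*2)*0) = -54 + 9*(-10*2*0) = -54 + 9*(-20*0) = -54 + 9*0 = -54 + 0 = -54)
z = 78 (z = -4 + 82 = 78)
T = √6/3 (T = √(-54 + 78)/6 = √24/6 = (2*√6)/6 = √6/3 ≈ 0.81650)
q*T = -16*√6/3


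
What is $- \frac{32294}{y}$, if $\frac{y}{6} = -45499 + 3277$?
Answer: $\frac{16147}{126666} \approx 0.12748$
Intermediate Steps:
$y = -253332$ ($y = 6 \left(-45499 + 3277\right) = 6 \left(-42222\right) = -253332$)
$- \frac{32294}{y} = - \frac{32294}{-253332} = \left(-32294\right) \left(- \frac{1}{253332}\right) = \frac{16147}{126666}$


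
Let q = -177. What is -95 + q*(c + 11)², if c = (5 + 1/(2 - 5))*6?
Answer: -269312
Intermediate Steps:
c = 28 (c = (5 + 1/(-3))*6 = (5 - ⅓)*6 = (14/3)*6 = 28)
-95 + q*(c + 11)² = -95 - 177*(28 + 11)² = -95 - 177*39² = -95 - 177*1521 = -95 - 269217 = -269312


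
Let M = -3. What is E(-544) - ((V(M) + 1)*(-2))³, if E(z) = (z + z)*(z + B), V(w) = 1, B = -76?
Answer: 674624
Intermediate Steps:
E(z) = 2*z*(-76 + z) (E(z) = (z + z)*(z - 76) = (2*z)*(-76 + z) = 2*z*(-76 + z))
E(-544) - ((V(M) + 1)*(-2))³ = 2*(-544)*(-76 - 544) - ((1 + 1)*(-2))³ = 2*(-544)*(-620) - (2*(-2))³ = 674560 - 1*(-4)³ = 674560 - 1*(-64) = 674560 + 64 = 674624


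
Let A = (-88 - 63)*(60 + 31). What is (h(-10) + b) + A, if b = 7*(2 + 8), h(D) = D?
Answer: -13681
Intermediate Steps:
A = -13741 (A = -151*91 = -13741)
b = 70 (b = 7*10 = 70)
(h(-10) + b) + A = (-10 + 70) - 13741 = 60 - 13741 = -13681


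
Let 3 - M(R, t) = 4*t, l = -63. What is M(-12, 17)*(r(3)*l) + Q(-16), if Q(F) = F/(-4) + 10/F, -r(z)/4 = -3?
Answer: 393147/8 ≈ 49143.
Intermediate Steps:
r(z) = 12 (r(z) = -4*(-3) = 12)
Q(F) = 10/F - F/4 (Q(F) = F*(-1/4) + 10/F = -F/4 + 10/F = 10/F - F/4)
M(R, t) = 3 - 4*t
M(-12, 17)*(r(3)*l) + Q(-16) = (3 - 4*17)*(12*(-63)) + (10/(-16) - 1/4*(-16)) = (3 - 68)*(-756) + (10*(-1/16) + 4) = -65*(-756) + (-5/8 + 4) = 49140 + 27/8 = 393147/8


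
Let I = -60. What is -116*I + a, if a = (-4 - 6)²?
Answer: 7060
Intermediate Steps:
a = 100 (a = (-10)² = 100)
-116*I + a = -116*(-60) + 100 = 6960 + 100 = 7060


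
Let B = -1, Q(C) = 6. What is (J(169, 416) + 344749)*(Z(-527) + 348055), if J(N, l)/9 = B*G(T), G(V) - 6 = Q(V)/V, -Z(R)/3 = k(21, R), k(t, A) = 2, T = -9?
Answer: 119972838349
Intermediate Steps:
Z(R) = -6 (Z(R) = -3*2 = -6)
G(V) = 6 + 6/V
J(N, l) = -48 (J(N, l) = 9*(-(6 + 6/(-9))) = 9*(-(6 + 6*(-⅑))) = 9*(-(6 - ⅔)) = 9*(-1*16/3) = 9*(-16/3) = -48)
(J(169, 416) + 344749)*(Z(-527) + 348055) = (-48 + 344749)*(-6 + 348055) = 344701*348049 = 119972838349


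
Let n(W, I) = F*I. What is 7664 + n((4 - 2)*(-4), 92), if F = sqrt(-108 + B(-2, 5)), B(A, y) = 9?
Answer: 7664 + 276*I*sqrt(11) ≈ 7664.0 + 915.39*I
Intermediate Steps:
F = 3*I*sqrt(11) (F = sqrt(-108 + 9) = sqrt(-99) = 3*I*sqrt(11) ≈ 9.9499*I)
n(W, I) = 3*I*I*sqrt(11) (n(W, I) = (3*I*sqrt(11))*I = 3*I*I*sqrt(11))
7664 + n((4 - 2)*(-4), 92) = 7664 + 3*I*92*sqrt(11) = 7664 + 276*I*sqrt(11)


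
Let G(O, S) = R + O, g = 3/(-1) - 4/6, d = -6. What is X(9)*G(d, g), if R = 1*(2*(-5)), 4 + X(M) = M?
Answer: -80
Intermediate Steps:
X(M) = -4 + M
g = -11/3 (g = 3*(-1) - 4*⅙ = -3 - ⅔ = -11/3 ≈ -3.6667)
R = -10 (R = 1*(-10) = -10)
G(O, S) = -10 + O
X(9)*G(d, g) = (-4 + 9)*(-10 - 6) = 5*(-16) = -80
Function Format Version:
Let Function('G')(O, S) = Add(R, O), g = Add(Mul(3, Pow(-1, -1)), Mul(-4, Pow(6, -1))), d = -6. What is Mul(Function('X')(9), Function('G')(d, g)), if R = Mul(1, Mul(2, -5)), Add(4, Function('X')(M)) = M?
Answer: -80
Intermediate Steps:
Function('X')(M) = Add(-4, M)
g = Rational(-11, 3) (g = Add(Mul(3, -1), Mul(-4, Rational(1, 6))) = Add(-3, Rational(-2, 3)) = Rational(-11, 3) ≈ -3.6667)
R = -10 (R = Mul(1, -10) = -10)
Function('G')(O, S) = Add(-10, O)
Mul(Function('X')(9), Function('G')(d, g)) = Mul(Add(-4, 9), Add(-10, -6)) = Mul(5, -16) = -80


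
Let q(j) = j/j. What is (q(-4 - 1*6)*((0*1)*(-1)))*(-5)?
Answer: 0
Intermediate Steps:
q(j) = 1
(q(-4 - 1*6)*((0*1)*(-1)))*(-5) = (1*((0*1)*(-1)))*(-5) = (1*(0*(-1)))*(-5) = (1*0)*(-5) = 0*(-5) = 0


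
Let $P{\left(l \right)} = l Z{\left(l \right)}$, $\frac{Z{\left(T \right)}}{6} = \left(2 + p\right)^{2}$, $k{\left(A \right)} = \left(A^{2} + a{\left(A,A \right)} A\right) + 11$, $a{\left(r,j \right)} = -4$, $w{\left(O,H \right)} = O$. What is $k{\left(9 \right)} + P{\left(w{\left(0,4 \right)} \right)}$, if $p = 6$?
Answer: $56$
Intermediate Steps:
$k{\left(A \right)} = 11 + A^{2} - 4 A$ ($k{\left(A \right)} = \left(A^{2} - 4 A\right) + 11 = 11 + A^{2} - 4 A$)
$Z{\left(T \right)} = 384$ ($Z{\left(T \right)} = 6 \left(2 + 6\right)^{2} = 6 \cdot 8^{2} = 6 \cdot 64 = 384$)
$P{\left(l \right)} = 384 l$ ($P{\left(l \right)} = l 384 = 384 l$)
$k{\left(9 \right)} + P{\left(w{\left(0,4 \right)} \right)} = \left(11 + 9^{2} - 36\right) + 384 \cdot 0 = \left(11 + 81 - 36\right) + 0 = 56 + 0 = 56$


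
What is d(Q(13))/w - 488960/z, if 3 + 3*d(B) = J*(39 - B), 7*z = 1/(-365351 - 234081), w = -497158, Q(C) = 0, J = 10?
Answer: 1020013050522296191/497158 ≈ 2.0517e+12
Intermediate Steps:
z = -1/4196024 (z = 1/(7*(-365351 - 234081)) = (⅐)/(-599432) = (⅐)*(-1/599432) = -1/4196024 ≈ -2.3832e-7)
d(B) = 129 - 10*B/3 (d(B) = -1 + (10*(39 - B))/3 = -1 + (390 - 10*B)/3 = -1 + (130 - 10*B/3) = 129 - 10*B/3)
d(Q(13))/w - 488960/z = (129 - 10/3*0)/(-497158) - 488960/(-1/4196024) = (129 + 0)*(-1/497158) - 488960*(-4196024) = 129*(-1/497158) + 2051687895040 = -129/497158 + 2051687895040 = 1020013050522296191/497158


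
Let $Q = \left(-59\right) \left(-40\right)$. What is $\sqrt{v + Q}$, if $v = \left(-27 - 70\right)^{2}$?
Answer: $\sqrt{11769} \approx 108.48$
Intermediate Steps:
$v = 9409$ ($v = \left(-97\right)^{2} = 9409$)
$Q = 2360$
$\sqrt{v + Q} = \sqrt{9409 + 2360} = \sqrt{11769}$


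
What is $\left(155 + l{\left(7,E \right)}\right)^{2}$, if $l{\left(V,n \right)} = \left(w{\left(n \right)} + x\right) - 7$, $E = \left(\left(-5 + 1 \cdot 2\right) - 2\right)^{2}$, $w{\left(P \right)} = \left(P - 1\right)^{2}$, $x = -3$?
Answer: $519841$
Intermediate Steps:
$w{\left(P \right)} = \left(-1 + P\right)^{2}$
$E = 25$ ($E = \left(\left(-5 + 2\right) - 2\right)^{2} = \left(-3 - 2\right)^{2} = \left(-5\right)^{2} = 25$)
$l{\left(V,n \right)} = -10 + \left(-1 + n\right)^{2}$ ($l{\left(V,n \right)} = \left(\left(-1 + n\right)^{2} - 3\right) - 7 = \left(-3 + \left(-1 + n\right)^{2}\right) - 7 = -10 + \left(-1 + n\right)^{2}$)
$\left(155 + l{\left(7,E \right)}\right)^{2} = \left(155 - \left(10 - \left(-1 + 25\right)^{2}\right)\right)^{2} = \left(155 - \left(10 - 24^{2}\right)\right)^{2} = \left(155 + \left(-10 + 576\right)\right)^{2} = \left(155 + 566\right)^{2} = 721^{2} = 519841$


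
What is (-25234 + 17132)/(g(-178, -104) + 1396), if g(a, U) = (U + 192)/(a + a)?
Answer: -360539/62111 ≈ -5.8047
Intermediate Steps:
g(a, U) = (192 + U)/(2*a) (g(a, U) = (192 + U)/((2*a)) = (192 + U)*(1/(2*a)) = (192 + U)/(2*a))
(-25234 + 17132)/(g(-178, -104) + 1396) = (-25234 + 17132)/((½)*(192 - 104)/(-178) + 1396) = -8102/((½)*(-1/178)*88 + 1396) = -8102/(-22/89 + 1396) = -8102/124222/89 = -8102*89/124222 = -360539/62111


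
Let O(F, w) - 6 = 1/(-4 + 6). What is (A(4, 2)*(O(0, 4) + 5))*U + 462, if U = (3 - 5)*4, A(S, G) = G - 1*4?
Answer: 646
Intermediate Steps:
A(S, G) = -4 + G (A(S, G) = G - 4 = -4 + G)
O(F, w) = 13/2 (O(F, w) = 6 + 1/(-4 + 6) = 6 + 1/2 = 13/2)
U = -8 (U = -2*4 = -8)
(A(4, 2)*(O(0, 4) + 5))*U + 462 = ((-4 + 2)*(13/2 + 5))*(-8) + 462 = -2*23/2*(-8) + 462 = -23*(-8) + 462 = 184 + 462 = 646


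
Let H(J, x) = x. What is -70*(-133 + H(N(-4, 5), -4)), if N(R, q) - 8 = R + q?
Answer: 9590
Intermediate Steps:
N(R, q) = 8 + R + q (N(R, q) = 8 + (R + q) = 8 + R + q)
-70*(-133 + H(N(-4, 5), -4)) = -70*(-133 - 4) = -70*(-137) = 9590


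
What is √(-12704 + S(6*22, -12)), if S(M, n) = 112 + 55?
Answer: 3*I*√1393 ≈ 111.97*I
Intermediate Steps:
S(M, n) = 167
√(-12704 + S(6*22, -12)) = √(-12704 + 167) = √(-12537) = 3*I*√1393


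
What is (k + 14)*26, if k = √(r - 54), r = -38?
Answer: 364 + 52*I*√23 ≈ 364.0 + 249.38*I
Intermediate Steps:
k = 2*I*√23 (k = √(-38 - 54) = √(-92) = 2*I*√23 ≈ 9.5917*I)
(k + 14)*26 = (2*I*√23 + 14)*26 = (14 + 2*I*√23)*26 = 364 + 52*I*√23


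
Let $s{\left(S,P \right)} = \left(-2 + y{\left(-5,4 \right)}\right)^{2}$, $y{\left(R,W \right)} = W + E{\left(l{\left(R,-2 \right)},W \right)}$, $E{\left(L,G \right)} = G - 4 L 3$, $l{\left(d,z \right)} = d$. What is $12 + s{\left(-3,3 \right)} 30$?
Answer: $130692$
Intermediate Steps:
$E{\left(L,G \right)} = G - 12 L$
$y{\left(R,W \right)} = - 12 R + 2 W$ ($y{\left(R,W \right)} = W - \left(- W + 12 R\right) = - 12 R + 2 W$)
$s{\left(S,P \right)} = 4356$ ($s{\left(S,P \right)} = \left(-2 + \left(\left(-12\right) \left(-5\right) + 2 \cdot 4\right)\right)^{2} = \left(-2 + \left(60 + 8\right)\right)^{2} = \left(-2 + 68\right)^{2} = 66^{2} = 4356$)
$12 + s{\left(-3,3 \right)} 30 = 12 + 4356 \cdot 30 = 12 + 130680 = 130692$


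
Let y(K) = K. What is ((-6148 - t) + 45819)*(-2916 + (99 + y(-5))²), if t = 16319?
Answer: 138243840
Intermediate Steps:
((-6148 - t) + 45819)*(-2916 + (99 + y(-5))²) = ((-6148 - 1*16319) + 45819)*(-2916 + (99 - 5)²) = ((-6148 - 16319) + 45819)*(-2916 + 94²) = (-22467 + 45819)*(-2916 + 8836) = 23352*5920 = 138243840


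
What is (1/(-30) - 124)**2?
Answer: 13845841/900 ≈ 15384.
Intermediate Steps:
(1/(-30) - 124)**2 = (-1/30 - 124)**2 = (-3721/30)**2 = 13845841/900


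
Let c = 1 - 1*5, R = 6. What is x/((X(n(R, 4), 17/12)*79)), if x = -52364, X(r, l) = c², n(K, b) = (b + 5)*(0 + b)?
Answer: -13091/316 ≈ -41.427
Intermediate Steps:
n(K, b) = b*(5 + b) (n(K, b) = (5 + b)*b = b*(5 + b))
c = -4 (c = 1 - 5 = -4)
X(r, l) = 16 (X(r, l) = (-4)² = 16)
x/((X(n(R, 4), 17/12)*79)) = -52364/(16*79) = -52364/1264 = -52364*1/1264 = -13091/316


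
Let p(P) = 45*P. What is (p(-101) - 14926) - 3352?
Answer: -22823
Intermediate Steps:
(p(-101) - 14926) - 3352 = (45*(-101) - 14926) - 3352 = (-4545 - 14926) - 3352 = -19471 - 3352 = -22823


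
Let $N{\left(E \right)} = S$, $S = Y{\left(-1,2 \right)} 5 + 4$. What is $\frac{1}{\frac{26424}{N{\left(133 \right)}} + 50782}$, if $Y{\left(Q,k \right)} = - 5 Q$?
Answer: $\frac{29}{1499102} \approx 1.9345 \cdot 10^{-5}$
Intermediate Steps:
$S = 29$ ($S = \left(-5\right) \left(-1\right) 5 + 4 = 5 \cdot 5 + 4 = 25 + 4 = 29$)
$N{\left(E \right)} = 29$
$\frac{1}{\frac{26424}{N{\left(133 \right)}} + 50782} = \frac{1}{\frac{26424}{29} + 50782} = \frac{1}{\frac{1499102}{29}} = \frac{29}{1499102}$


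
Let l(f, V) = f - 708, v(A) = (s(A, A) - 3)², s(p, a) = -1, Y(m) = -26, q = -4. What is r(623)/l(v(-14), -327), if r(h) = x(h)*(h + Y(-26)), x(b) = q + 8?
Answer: -597/173 ≈ -3.4509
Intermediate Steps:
v(A) = 16 (v(A) = (-1 - 3)² = (-4)² = 16)
l(f, V) = -708 + f
x(b) = 4 (x(b) = -4 + 8 = 4)
r(h) = -104 + 4*h (r(h) = 4*(h - 26) = 4*(-26 + h) = -104 + 4*h)
r(623)/l(v(-14), -327) = (-104 + 4*623)/(-708 + 16) = (-104 + 2492)/(-692) = 2388*(-1/692) = -597/173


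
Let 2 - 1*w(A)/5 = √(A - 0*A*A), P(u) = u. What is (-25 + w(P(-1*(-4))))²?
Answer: 625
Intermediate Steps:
w(A) = 10 - 5*√A (w(A) = 10 - 5*√(A - 0*A*A) = 10 - 5*√(A - 0*A) = 10 - 5*√(A - 1*0) = 10 - 5*√(A + 0) = 10 - 5*√A)
(-25 + w(P(-1*(-4))))² = (-25 + (10 - 5*√4))² = (-25 + (10 - 5*2))² = (-25 + (10 - 10))² = (-25 + 0)² = (-25)² = 625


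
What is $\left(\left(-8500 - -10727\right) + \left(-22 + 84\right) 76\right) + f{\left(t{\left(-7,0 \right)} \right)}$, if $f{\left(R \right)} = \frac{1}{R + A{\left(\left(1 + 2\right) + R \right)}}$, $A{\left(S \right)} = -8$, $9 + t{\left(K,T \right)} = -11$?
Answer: $\frac{194291}{28} \approx 6939.0$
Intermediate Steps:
$t{\left(K,T \right)} = -20$ ($t{\left(K,T \right)} = -9 - 11 = -20$)
$f{\left(R \right)} = \frac{1}{-8 + R}$ ($f{\left(R \right)} = \frac{1}{R - 8} = \frac{1}{-8 + R}$)
$\left(\left(-8500 - -10727\right) + \left(-22 + 84\right) 76\right) + f{\left(t{\left(-7,0 \right)} \right)} = \left(\left(-8500 - -10727\right) + \left(-22 + 84\right) 76\right) + \frac{1}{-8 - 20} = \left(\left(-8500 + 10727\right) + 62 \cdot 76\right) + \frac{1}{-28} = \left(2227 + 4712\right) - \frac{1}{28} = 6939 - \frac{1}{28} = \frac{194291}{28}$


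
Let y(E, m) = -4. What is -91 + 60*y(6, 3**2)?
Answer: -331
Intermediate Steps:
-91 + 60*y(6, 3**2) = -91 + 60*(-4) = -91 - 240 = -331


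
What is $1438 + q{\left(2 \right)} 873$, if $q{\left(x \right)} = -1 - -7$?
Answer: $6676$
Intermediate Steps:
$q{\left(x \right)} = 6$ ($q{\left(x \right)} = -1 + 7 = 6$)
$1438 + q{\left(2 \right)} 873 = 1438 + 6 \cdot 873 = 1438 + 5238 = 6676$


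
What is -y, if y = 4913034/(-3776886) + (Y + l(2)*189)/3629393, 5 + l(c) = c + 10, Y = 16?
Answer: 2971045659668/2284633935033 ≈ 1.3004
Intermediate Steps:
l(c) = 5 + c (l(c) = -5 + (c + 10) = -5 + (10 + c) = 5 + c)
y = -2971045659668/2284633935033 (y = 4913034/(-3776886) + (16 + (5 + 2)*189)/3629393 = 4913034*(-1/3776886) + (16 + 7*189)*(1/3629393) = -818839/629481 + (16 + 1323)*(1/3629393) = -818839/629481 + 1339*(1/3629393) = -818839/629481 + 1339/3629393 = -2971045659668/2284633935033 ≈ -1.3004)
-y = -1*(-2971045659668/2284633935033) = 2971045659668/2284633935033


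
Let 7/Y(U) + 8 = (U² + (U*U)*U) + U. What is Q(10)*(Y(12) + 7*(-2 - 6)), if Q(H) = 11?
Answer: -165077/268 ≈ -615.96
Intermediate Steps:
Y(U) = 7/(-8 + U + U² + U³) (Y(U) = 7/(-8 + ((U² + (U*U)*U) + U)) = 7/(-8 + ((U² + U²*U) + U)) = 7/(-8 + ((U² + U³) + U)) = 7/(-8 + (U + U² + U³)) = 7/(-8 + U + U² + U³))
Q(10)*(Y(12) + 7*(-2 - 6)) = 11*(7/(-8 + 12 + 12² + 12³) + 7*(-2 - 6)) = 11*(7/(-8 + 12 + 144 + 1728) + 7*(-8)) = 11*(7/1876 - 56) = 11*(7*(1/1876) - 56) = 11*(1/268 - 56) = 11*(-15007/268) = -165077/268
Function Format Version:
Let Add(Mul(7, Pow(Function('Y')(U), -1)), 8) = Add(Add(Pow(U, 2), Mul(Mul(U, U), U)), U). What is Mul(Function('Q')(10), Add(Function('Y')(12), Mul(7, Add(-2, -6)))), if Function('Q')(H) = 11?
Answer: Rational(-165077, 268) ≈ -615.96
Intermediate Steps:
Function('Y')(U) = Mul(7, Pow(Add(-8, U, Pow(U, 2), Pow(U, 3)), -1)) (Function('Y')(U) = Mul(7, Pow(Add(-8, Add(Add(Pow(U, 2), Mul(Mul(U, U), U)), U)), -1)) = Mul(7, Pow(Add(-8, Add(Add(Pow(U, 2), Mul(Pow(U, 2), U)), U)), -1)) = Mul(7, Pow(Add(-8, Add(Add(Pow(U, 2), Pow(U, 3)), U)), -1)) = Mul(7, Pow(Add(-8, Add(U, Pow(U, 2), Pow(U, 3))), -1)) = Mul(7, Pow(Add(-8, U, Pow(U, 2), Pow(U, 3)), -1)))
Mul(Function('Q')(10), Add(Function('Y')(12), Mul(7, Add(-2, -6)))) = Mul(11, Add(Mul(7, Pow(Add(-8, 12, Pow(12, 2), Pow(12, 3)), -1)), Mul(7, Add(-2, -6)))) = Mul(11, Add(Mul(7, Pow(Add(-8, 12, 144, 1728), -1)), Mul(7, -8))) = Mul(11, Add(Mul(7, Pow(1876, -1)), -56)) = Mul(11, Add(Mul(7, Rational(1, 1876)), -56)) = Mul(11, Add(Rational(1, 268), -56)) = Mul(11, Rational(-15007, 268)) = Rational(-165077, 268)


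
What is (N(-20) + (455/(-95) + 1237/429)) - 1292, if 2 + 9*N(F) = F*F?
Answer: -30558518/24453 ≈ -1249.7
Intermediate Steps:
N(F) = -2/9 + F²/9 (N(F) = -2/9 + (F*F)/9 = -2/9 + F²/9)
(N(-20) + (455/(-95) + 1237/429)) - 1292 = ((-2/9 + (⅑)*(-20)²) + (455/(-95) + 1237/429)) - 1292 = ((-2/9 + (⅑)*400) + (455*(-1/95) + 1237*(1/429))) - 1292 = ((-2/9 + 400/9) + (-91/19 + 1237/429)) - 1292 = (398/9 - 15536/8151) - 1292 = 1034758/24453 - 1292 = -30558518/24453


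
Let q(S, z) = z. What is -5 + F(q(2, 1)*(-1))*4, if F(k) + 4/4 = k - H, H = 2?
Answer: -21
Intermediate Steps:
F(k) = -3 + k (F(k) = -1 + (k - 1*2) = -1 + (k - 2) = -1 + (-2 + k) = -3 + k)
-5 + F(q(2, 1)*(-1))*4 = -5 + (-3 + 1*(-1))*4 = -5 + (-3 - 1)*4 = -5 - 4*4 = -5 - 16 = -21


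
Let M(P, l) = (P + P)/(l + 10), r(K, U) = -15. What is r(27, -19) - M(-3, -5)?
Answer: -69/5 ≈ -13.800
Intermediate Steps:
M(P, l) = 2*P/(10 + l) (M(P, l) = (2*P)/(10 + l) = 2*P/(10 + l))
r(27, -19) - M(-3, -5) = -15 - 2*(-3)/(10 - 5) = -15 - 2*(-3)/5 = -15 - 1*(-6/5) = -15 + 6/5 = -69/5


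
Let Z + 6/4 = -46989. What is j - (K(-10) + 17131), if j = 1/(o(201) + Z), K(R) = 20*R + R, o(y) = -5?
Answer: -1590421713/93991 ≈ -16921.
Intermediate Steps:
Z = -93981/2 (Z = -3/2 - 46989 = -93981/2 ≈ -46991.)
K(R) = 21*R
j = -2/93991 (j = 1/(-5 - 93981/2) = 1/(-93991/2) = -2/93991 ≈ -2.1279e-5)
j - (K(-10) + 17131) = -2/93991 - (21*(-10) + 17131) = -2/93991 - (-210 + 17131) = -2/93991 - 1*16921 = -2/93991 - 16921 = -1590421713/93991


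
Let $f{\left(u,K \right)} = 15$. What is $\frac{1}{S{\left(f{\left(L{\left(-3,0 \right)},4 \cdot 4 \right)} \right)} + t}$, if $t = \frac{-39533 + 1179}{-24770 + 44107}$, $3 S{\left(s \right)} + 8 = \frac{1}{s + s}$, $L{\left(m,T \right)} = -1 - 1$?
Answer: $- \frac{1740330}{8073403} \approx -0.21556$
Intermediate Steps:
$L{\left(m,T \right)} = -2$
$S{\left(s \right)} = - \frac{8}{3} + \frac{1}{6 s}$ ($S{\left(s \right)} = - \frac{8}{3} + \frac{1}{3 \left(s + s\right)} = - \frac{8}{3} + \frac{1}{3 \cdot 2 s} = - \frac{8}{3} + \frac{\frac{1}{2} \frac{1}{s}}{3} = - \frac{8}{3} + \frac{1}{6 s}$)
$t = - \frac{38354}{19337} \approx -1.9835$
$\frac{1}{S{\left(f{\left(L{\left(-3,0 \right)},4 \cdot 4 \right)} \right)} + t} = \frac{1}{\frac{1 - 240}{6 \cdot 15} - \frac{38354}{19337}} = \frac{1}{\frac{1}{6} \cdot \frac{1}{15} \left(1 - 240\right) - \frac{38354}{19337}} = \frac{1}{\frac{1}{6} \cdot \frac{1}{15} \left(-239\right) - \frac{38354}{19337}} = \frac{1}{- \frac{239}{90} - \frac{38354}{19337}} = \frac{1}{- \frac{8073403}{1740330}} = - \frac{1740330}{8073403}$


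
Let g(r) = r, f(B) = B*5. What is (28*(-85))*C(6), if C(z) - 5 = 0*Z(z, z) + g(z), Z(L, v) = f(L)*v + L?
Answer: -26180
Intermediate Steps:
f(B) = 5*B
Z(L, v) = L + 5*L*v (Z(L, v) = (5*L)*v + L = 5*L*v + L = L + 5*L*v)
C(z) = 5 + z (C(z) = 5 + (0*(z*(1 + 5*z)) + z) = 5 + (0 + z) = 5 + z)
(28*(-85))*C(6) = (28*(-85))*(5 + 6) = -2380*11 = -26180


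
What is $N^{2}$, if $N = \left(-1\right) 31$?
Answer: $961$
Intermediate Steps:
$N = -31$
$N^{2} = \left(-31\right)^{2} = 961$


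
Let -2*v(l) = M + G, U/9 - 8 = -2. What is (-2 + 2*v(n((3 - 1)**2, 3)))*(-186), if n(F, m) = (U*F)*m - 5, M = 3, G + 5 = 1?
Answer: 186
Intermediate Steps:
U = 54 (U = 72 + 9*(-2) = 72 - 18 = 54)
G = -4 (G = -5 + 1 = -4)
n(F, m) = -5 + 54*F*m (n(F, m) = (54*F)*m - 5 = 54*F*m - 5 = -5 + 54*F*m)
v(l) = 1/2 (v(l) = -(3 - 4)/2 = -1/2*(-1) = 1/2)
(-2 + 2*v(n((3 - 1)**2, 3)))*(-186) = (-2 + 2*(1/2))*(-186) = (-2 + 1)*(-186) = -1*(-186) = 186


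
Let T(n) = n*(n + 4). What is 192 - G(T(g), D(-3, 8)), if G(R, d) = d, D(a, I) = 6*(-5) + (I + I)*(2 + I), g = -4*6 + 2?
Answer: 62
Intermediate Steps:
g = -22 (g = -24 + 2 = -22)
D(a, I) = -30 + 2*I*(2 + I) (D(a, I) = -30 + (2*I)*(2 + I) = -30 + 2*I*(2 + I))
T(n) = n*(4 + n)
192 - G(T(g), D(-3, 8)) = 192 - (-30 + 2*8² + 4*8) = 192 - (-30 + 2*64 + 32) = 192 - (-30 + 128 + 32) = 192 - 1*130 = 192 - 130 = 62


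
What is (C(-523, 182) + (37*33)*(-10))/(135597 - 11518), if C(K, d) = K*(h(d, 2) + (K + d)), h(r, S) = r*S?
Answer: -24239/124079 ≈ -0.19535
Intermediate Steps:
h(r, S) = S*r
C(K, d) = K*(K + 3*d) (C(K, d) = K*(2*d + (K + d)) = K*(K + 3*d))
(C(-523, 182) + (37*33)*(-10))/(135597 - 11518) = (-523*(-523 + 3*182) + (37*33)*(-10))/(135597 - 11518) = (-523*(-523 + 546) + 1221*(-10))/124079 = (-523*23 - 12210)*(1/124079) = (-12029 - 12210)*(1/124079) = -24239*1/124079 = -24239/124079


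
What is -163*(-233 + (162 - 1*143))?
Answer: 34882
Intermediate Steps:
-163*(-233 + (162 - 1*143)) = -163*(-233 + (162 - 143)) = -163*(-233 + 19) = -163*(-214) = 34882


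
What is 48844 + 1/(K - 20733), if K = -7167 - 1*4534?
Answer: 1584206295/32434 ≈ 48844.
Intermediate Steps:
K = -11701 (K = -7167 - 4534 = -11701)
48844 + 1/(K - 20733) = 48844 + 1/(-11701 - 20733) = 48844 + 1/(-32434) = 48844 - 1/32434 = 1584206295/32434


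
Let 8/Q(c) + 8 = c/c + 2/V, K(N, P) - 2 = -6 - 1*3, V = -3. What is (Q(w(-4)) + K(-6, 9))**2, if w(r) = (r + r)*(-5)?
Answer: 34225/529 ≈ 64.698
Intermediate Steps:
w(r) = -10*r (w(r) = (2*r)*(-5) = -10*r)
K(N, P) = -7 (K(N, P) = 2 + (-6 - 1*3) = 2 + (-6 - 3) = 2 - 9 = -7)
Q(c) = -24/23 (Q(c) = 8/(-8 + (c/c + 2/(-3))) = 8/(-8 + (1 + 2*(-1/3))) = 8/(-8 + (1 - 2/3)) = 8/(-8 + 1/3) = 8/(-23/3) = 8*(-3/23) = -24/23)
(Q(w(-4)) + K(-6, 9))**2 = (-24/23 - 7)**2 = (-185/23)**2 = 34225/529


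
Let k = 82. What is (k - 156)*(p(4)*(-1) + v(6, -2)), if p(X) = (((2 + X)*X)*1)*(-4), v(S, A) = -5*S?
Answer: -4884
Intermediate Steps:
p(X) = -4*X*(2 + X) (p(X) = ((X*(2 + X))*1)*(-4) = (X*(2 + X))*(-4) = -4*X*(2 + X))
(k - 156)*(p(4)*(-1) + v(6, -2)) = (82 - 156)*(-4*4*(2 + 4)*(-1) - 5*6) = -74*(-4*4*6*(-1) - 30) = -74*(-96*(-1) - 30) = -74*(96 - 30) = -74*66 = -4884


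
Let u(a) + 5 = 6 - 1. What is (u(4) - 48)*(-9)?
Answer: 432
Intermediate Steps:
u(a) = 0 (u(a) = -5 + (6 - 1) = -5 + 5 = 0)
(u(4) - 48)*(-9) = (0 - 48)*(-9) = -48*(-9) = 432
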